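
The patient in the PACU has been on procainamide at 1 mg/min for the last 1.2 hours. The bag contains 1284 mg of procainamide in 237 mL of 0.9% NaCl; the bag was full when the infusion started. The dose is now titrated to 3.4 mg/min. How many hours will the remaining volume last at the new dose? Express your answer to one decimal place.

5.9 hours

Initial rate:
1 mg/min × 60 min/hr = 60 mg/hr
Concentration = 1284 mg ÷ 237 mL = 5.417722 mg/mL
Rate = 60 mg/hr ÷ 5.417722 mg/mL = 11.07477 mL/hr
Volume infused so far = 11.07477 mL/hr × 1.2 hr = 13.28972 mL
Volume remaining = 237 − 13.28972 = 223.7103 mL
New rate:
3.4 mg/min × 60 min/hr = 204 mg/hr
Rate = 204 mg/hr ÷ 5.417722 mg/mL = 37.65421 mL/hr
Time remaining = 223.7103 mL ÷ 37.65421 mL/hr = 5.941176 hr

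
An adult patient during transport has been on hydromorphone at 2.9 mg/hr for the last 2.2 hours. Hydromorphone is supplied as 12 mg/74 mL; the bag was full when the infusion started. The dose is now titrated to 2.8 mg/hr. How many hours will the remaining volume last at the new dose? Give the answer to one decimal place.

2.0 hours

Initial rate:
Concentration = 12 mg ÷ 74 mL = 0.1621622 mg/mL
Rate = 2.9 mg/hr ÷ 0.1621622 mg/mL = 17.88333 mL/hr
Volume infused so far = 17.88333 mL/hr × 2.2 hr = 39.34333 mL
Volume remaining = 74 − 39.34333 = 34.65667 mL
New rate:
Rate = 2.8 mg/hr ÷ 0.1621622 mg/mL = 17.26667 mL/hr
Time remaining = 34.65667 mL ÷ 17.26667 mL/hr = 2.007143 hr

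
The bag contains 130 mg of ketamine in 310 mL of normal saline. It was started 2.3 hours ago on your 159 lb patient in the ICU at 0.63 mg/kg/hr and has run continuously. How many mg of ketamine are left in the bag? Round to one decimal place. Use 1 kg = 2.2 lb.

25.3 mg

Weight = 159 lb ÷ 2.2 lb/kg = 72.27273 kg
Dose = 0.63 mg/kg/hr × 72.27273 kg = 45.53182 mg/hr
Concentration = 130 mg ÷ 310 mL = 0.4193548 mg/mL
Rate = 45.53182 mg/hr ÷ 0.4193548 mg/mL = 108.5759 mL/hr
Volume infused = 108.5759 mL/hr × 2.3 hr = 249.7245 mL
Volume remaining = 310 − 249.7245 = 60.27549 mL
Drug remaining = 60.27549 mL × 0.4193548 mg/mL = 25.27682 mg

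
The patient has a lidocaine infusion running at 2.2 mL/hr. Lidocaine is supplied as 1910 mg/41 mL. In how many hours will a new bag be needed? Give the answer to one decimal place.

Duration = 41 mL ÷ 2.2 mL/hr = 18.63636 hr

18.6 hours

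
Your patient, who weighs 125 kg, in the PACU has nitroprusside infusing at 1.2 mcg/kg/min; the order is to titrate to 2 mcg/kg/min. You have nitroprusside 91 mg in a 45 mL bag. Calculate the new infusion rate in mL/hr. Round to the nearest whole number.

7 mL/hr

Dose = 2 mcg/kg/min × 125 kg = 250 mcg/min
250 mcg/min × 60 min/hr = 15000 mcg/hr
Concentration = 91 mg ÷ 45 mL = 2.022222 mg/mL = 2022.222 mcg/mL
Rate = 15000 mcg/hr ÷ 2022.222 mcg/mL = 7.417582 mL/hr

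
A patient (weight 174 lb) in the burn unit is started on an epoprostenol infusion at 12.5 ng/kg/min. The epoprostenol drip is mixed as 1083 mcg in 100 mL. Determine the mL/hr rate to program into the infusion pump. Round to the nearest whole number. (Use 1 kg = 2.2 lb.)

5 mL/hr

Weight = 174 lb ÷ 2.2 lb/kg = 79.09091 kg
Dose = 12.5 ng/kg/min × 79.09091 kg = 988.6364 ng/min
988.6364 ng/min × 60 min/hr = 59318.18 ng/hr
Concentration = 1083 mcg ÷ 100 mL = 10.83 mcg/mL = 10830 ng/mL
Rate = 59318.18 ng/hr ÷ 10830 ng/mL = 5.47721 mL/hr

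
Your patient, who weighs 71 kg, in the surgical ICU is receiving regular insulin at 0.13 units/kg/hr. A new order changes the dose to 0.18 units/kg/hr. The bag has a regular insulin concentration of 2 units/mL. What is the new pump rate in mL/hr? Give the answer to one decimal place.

Dose = 0.18 units/kg/hr × 71 kg = 12.78 units/hr
Rate = 12.78 units/hr ÷ 2 units/mL = 6.39 mL/hr

6.4 mL/hr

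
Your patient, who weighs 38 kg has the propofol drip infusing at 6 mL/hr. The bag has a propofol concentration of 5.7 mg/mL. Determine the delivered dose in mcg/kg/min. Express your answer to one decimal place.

Concentration = 5.7 mg/mL = 5700 mcg/mL
Drug rate = 6 mL/hr × 5700 mcg/mL = 34200 mcg/hr
34200 mcg/hr ÷ 60 min/hr = 570 mcg/min
570 mcg/min ÷ 38 kg = 15 mcg/kg/min

15.0 mcg/kg/min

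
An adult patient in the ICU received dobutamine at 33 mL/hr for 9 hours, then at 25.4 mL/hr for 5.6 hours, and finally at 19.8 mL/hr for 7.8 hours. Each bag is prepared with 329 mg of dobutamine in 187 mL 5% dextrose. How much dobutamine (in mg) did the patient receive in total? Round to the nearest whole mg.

1044 mg

Concentration = 329 mg ÷ 187 mL = 1.759358 mg/mL
Stage 1: 33 mL/hr × 9 hr = 297 mL → 297 mL × 1.759358 mg/mL = 522.5294 mg
Stage 2: 25.4 mL/hr × 5.6 hr = 142.24 mL → 142.24 mL × 1.759358 mg/mL = 250.2511 mg
Stage 3: 19.8 mL/hr × 7.8 hr = 154.44 mL → 154.44 mL × 1.759358 mg/mL = 271.7153 mg
Total = 522.5294 + 250.2511 + 271.7153 = 1044.496 mg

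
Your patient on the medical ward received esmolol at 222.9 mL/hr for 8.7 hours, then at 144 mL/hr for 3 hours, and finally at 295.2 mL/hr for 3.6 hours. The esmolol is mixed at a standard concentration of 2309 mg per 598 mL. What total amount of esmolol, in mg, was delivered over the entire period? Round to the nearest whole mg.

13259 mg

Concentration = 2309 mg ÷ 598 mL = 3.861204 mg/mL
Stage 1: 222.9 mL/hr × 8.7 hr = 1939.23 mL → 1939.23 mL × 3.861204 mg/mL = 7487.763 mg
Stage 2: 144 mL/hr × 3 hr = 432 mL → 432 mL × 3.861204 mg/mL = 1668.04 mg
Stage 3: 295.2 mL/hr × 3.6 hr = 1062.72 mL → 1062.72 mL × 3.861204 mg/mL = 4103.379 mg
Total = 7487.763 + 1668.04 + 4103.379 = 13259.18 mg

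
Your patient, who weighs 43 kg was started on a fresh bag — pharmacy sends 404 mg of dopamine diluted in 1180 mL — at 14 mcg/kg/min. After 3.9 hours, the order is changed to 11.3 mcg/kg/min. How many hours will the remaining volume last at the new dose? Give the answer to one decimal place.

9.0 hours

Initial rate:
Dose = 14 mcg/kg/min × 43 kg = 602 mcg/min
602 mcg/min × 60 min/hr = 36120 mcg/hr
Concentration = 404 mg ÷ 1180 mL = 0.3423729 mg/mL = 342.3729 mcg/mL
Rate = 36120 mcg/hr ÷ 342.3729 mcg/mL = 105.499 mL/hr
Volume infused so far = 105.499 mL/hr × 3.9 hr = 411.4461 mL
Volume remaining = 1180 − 411.4461 = 768.5539 mL
New rate:
Dose = 11.3 mcg/kg/min × 43 kg = 485.9 mcg/min
485.9 mcg/min × 60 min/hr = 29154 mcg/hr
Rate = 29154 mcg/hr ÷ 342.3729 mcg/mL = 85.15277 mL/hr
Time remaining = 768.5539 mL ÷ 85.15277 mL/hr = 9.025588 hr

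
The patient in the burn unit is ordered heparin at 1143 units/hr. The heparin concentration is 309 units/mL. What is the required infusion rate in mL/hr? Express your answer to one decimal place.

3.7 mL/hr

Rate = 1143 units/hr ÷ 309 units/mL = 3.699029 mL/hr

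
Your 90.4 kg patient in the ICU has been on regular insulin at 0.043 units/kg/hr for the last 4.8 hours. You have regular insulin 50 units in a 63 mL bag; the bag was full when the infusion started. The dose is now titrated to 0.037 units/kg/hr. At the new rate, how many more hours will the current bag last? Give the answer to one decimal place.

Initial rate:
Dose = 0.043 units/kg/hr × 90.4 kg = 3.8872 units/hr
Concentration = 50 units ÷ 63 mL = 0.7936508 units/mL
Rate = 3.8872 units/hr ÷ 0.7936508 units/mL = 4.897872 mL/hr
Volume infused so far = 4.897872 mL/hr × 4.8 hr = 23.50979 mL
Volume remaining = 63 − 23.50979 = 39.49021 mL
New rate:
Dose = 0.037 units/kg/hr × 90.4 kg = 3.3448 units/hr
Rate = 3.3448 units/hr ÷ 0.7936508 units/mL = 4.214448 mL/hr
Time remaining = 39.49021 mL ÷ 4.214448 mL/hr = 9.370199 hr

9.4 hours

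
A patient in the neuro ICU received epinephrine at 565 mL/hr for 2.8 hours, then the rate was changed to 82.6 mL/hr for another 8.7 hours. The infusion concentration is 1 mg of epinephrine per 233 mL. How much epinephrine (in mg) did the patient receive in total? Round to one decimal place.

Concentration = 1 mg ÷ 233 mL = 0.004291845 mg/mL
Stage 1: 565 mL/hr × 2.8 hr = 1582 mL → 1582 mL × 0.004291845 mg/mL = 6.7897 mg
Stage 2: 82.6 mL/hr × 8.7 hr = 718.62 mL → 718.62 mL × 0.004291845 mg/mL = 3.084206 mg
Total = 6.7897 + 3.084206 = 9.873906 mg

9.9 mg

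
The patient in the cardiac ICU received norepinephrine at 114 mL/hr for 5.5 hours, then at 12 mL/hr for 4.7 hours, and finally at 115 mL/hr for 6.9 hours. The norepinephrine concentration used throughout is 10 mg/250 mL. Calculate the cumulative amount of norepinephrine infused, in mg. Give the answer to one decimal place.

Concentration = 10 mg ÷ 250 mL = 0.04 mg/mL
Stage 1: 114 mL/hr × 5.5 hr = 627 mL → 627 mL × 0.04 mg/mL = 25.08 mg
Stage 2: 12 mL/hr × 4.7 hr = 56.4 mL → 56.4 mL × 0.04 mg/mL = 2.256 mg
Stage 3: 115 mL/hr × 6.9 hr = 793.5 mL → 793.5 mL × 0.04 mg/mL = 31.74 mg
Total = 25.08 + 2.256 + 31.74 = 59.076 mg

59.1 mg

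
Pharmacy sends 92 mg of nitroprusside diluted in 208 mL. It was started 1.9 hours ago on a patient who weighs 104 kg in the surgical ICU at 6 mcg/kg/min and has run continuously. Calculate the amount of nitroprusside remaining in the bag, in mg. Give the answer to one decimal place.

20.9 mg

Dose = 6 mcg/kg/min × 104 kg = 624 mcg/min
624 mcg/min × 60 min/hr = 37440 mcg/hr
Concentration = 92 mg ÷ 208 mL = 0.4423077 mg/mL = 442.3077 mcg/mL
Rate = 37440 mcg/hr ÷ 442.3077 mcg/mL = 84.64696 mL/hr
Volume infused = 84.64696 mL/hr × 1.9 hr = 160.8292 mL
Volume remaining = 208 − 160.8292 = 47.17078 mL
Drug remaining = 47.17078 mL × 442.3077 mcg/mL = 20864 mcg = 20.864 mg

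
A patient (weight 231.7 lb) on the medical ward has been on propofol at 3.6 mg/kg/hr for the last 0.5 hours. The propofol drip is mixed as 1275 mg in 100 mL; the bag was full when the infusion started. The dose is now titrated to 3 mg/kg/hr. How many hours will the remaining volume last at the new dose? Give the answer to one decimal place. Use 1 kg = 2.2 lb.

3.4 hours

Initial rate:
Weight = 231.7 lb ÷ 2.2 lb/kg = 105.3182 kg
Dose = 3.6 mg/kg/hr × 105.3182 kg = 379.1455 mg/hr
Concentration = 1275 mg ÷ 100 mL = 12.75 mg/mL
Rate = 379.1455 mg/hr ÷ 12.75 mg/mL = 29.7369 mL/hr
Volume infused so far = 29.7369 mL/hr × 0.5 hr = 14.86845 mL
Volume remaining = 100 − 14.86845 = 85.13155 mL
New rate:
Dose = 3 mg/kg/hr × 105.3182 kg = 315.9545 mg/hr
Rate = 315.9545 mg/hr ÷ 12.75 mg/mL = 24.78075 mL/hr
Time remaining = 85.13155 mL ÷ 24.78075 mL/hr = 3.435391 hr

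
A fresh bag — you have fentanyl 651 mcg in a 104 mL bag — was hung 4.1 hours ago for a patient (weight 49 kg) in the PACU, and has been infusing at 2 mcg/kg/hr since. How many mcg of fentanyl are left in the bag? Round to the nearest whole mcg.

249 mcg

Dose = 2 mcg/kg/hr × 49 kg = 98 mcg/hr
Concentration = 651 mcg ÷ 104 mL = 6.259615 mcg/mL
Rate = 98 mcg/hr ÷ 6.259615 mcg/mL = 15.65591 mL/hr
Volume infused = 15.65591 mL/hr × 4.1 hr = 64.18925 mL
Volume remaining = 104 − 64.18925 = 39.81075 mL
Drug remaining = 39.81075 mL × 6.259615 mcg/mL = 249.2 mcg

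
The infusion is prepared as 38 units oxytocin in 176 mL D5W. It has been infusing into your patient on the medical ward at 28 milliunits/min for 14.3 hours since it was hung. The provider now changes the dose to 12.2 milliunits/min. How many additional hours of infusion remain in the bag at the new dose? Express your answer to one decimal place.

Initial rate:
28 milliunits/min × 60 min/hr = 1680 milliunits/hr
Concentration = 38 units ÷ 176 mL = 0.2159091 units/mL = 215.9091 milliunits/mL
Rate = 1680 milliunits/hr ÷ 215.9091 milliunits/mL = 7.781053 mL/hr
Volume infused so far = 7.781053 mL/hr × 14.3 hr = 111.2691 mL
Volume remaining = 176 − 111.2691 = 64.73095 mL
New rate:
12.2 milliunits/min × 60 min/hr = 732 milliunits/hr
Rate = 732 milliunits/hr ÷ 215.9091 milliunits/mL = 3.390316 mL/hr
Time remaining = 64.73095 mL ÷ 3.390316 mL/hr = 19.0929 hr

19.1 hours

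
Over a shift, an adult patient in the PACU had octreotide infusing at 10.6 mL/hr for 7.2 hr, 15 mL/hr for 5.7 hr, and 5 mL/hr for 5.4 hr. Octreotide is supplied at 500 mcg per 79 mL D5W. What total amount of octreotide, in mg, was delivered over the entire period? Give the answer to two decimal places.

1.20 mg

Concentration = 500 mcg ÷ 79 mL = 6.329114 mcg/mL
Stage 1: 10.6 mL/hr × 7.2 hr = 76.32 mL → 76.32 mL × 6.329114 mcg/mL = 483.038 mcg
Stage 2: 15 mL/hr × 5.7 hr = 85.5 mL → 85.5 mL × 6.329114 mcg/mL = 541.1392 mcg
Stage 3: 5 mL/hr × 5.4 hr = 27 mL → 27 mL × 6.329114 mcg/mL = 170.8861 mcg
Total = 483.038 + 541.1392 + 170.8861 = 1195.063 mcg = 1.195063 mg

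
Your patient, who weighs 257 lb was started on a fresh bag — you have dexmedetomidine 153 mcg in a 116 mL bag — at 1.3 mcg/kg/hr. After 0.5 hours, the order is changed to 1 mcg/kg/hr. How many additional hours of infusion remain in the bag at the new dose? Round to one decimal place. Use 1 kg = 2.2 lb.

Initial rate:
Weight = 257 lb ÷ 2.2 lb/kg = 116.8182 kg
Dose = 1.3 mcg/kg/hr × 116.8182 kg = 151.8636 mcg/hr
Concentration = 153 mcg ÷ 116 mL = 1.318966 mcg/mL
Rate = 151.8636 mcg/hr ÷ 1.318966 mcg/mL = 115.1384 mL/hr
Volume infused so far = 115.1384 mL/hr × 0.5 hr = 57.56922 mL
Volume remaining = 116 − 57.56922 = 58.43078 mL
New rate:
Dose = 1 mcg/kg/hr × 116.8182 kg = 116.8182 mcg/hr
Rate = 116.8182 mcg/hr ÷ 1.318966 mcg/mL = 88.56803 mL/hr
Time remaining = 58.43078 mL ÷ 88.56803 mL/hr = 0.6597276 hr

0.7 hours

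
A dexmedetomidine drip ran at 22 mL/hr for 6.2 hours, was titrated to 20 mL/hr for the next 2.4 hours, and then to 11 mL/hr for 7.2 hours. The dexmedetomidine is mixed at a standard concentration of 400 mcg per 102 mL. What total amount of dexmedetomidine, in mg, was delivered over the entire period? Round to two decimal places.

Concentration = 400 mcg ÷ 102 mL = 3.921569 mcg/mL
Stage 1: 22 mL/hr × 6.2 hr = 136.4 mL → 136.4 mL × 3.921569 mcg/mL = 534.902 mcg
Stage 2: 20 mL/hr × 2.4 hr = 48 mL → 48 mL × 3.921569 mcg/mL = 188.2353 mcg
Stage 3: 11 mL/hr × 7.2 hr = 79.2 mL → 79.2 mL × 3.921569 mcg/mL = 310.5882 mcg
Total = 534.902 + 188.2353 + 310.5882 = 1033.725 mcg = 1.033725 mg

1.03 mg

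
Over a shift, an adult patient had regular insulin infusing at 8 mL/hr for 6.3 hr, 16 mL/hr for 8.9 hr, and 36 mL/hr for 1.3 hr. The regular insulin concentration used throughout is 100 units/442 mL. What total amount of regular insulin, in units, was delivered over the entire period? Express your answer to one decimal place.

54.2 units

Concentration = 100 units ÷ 442 mL = 0.2262443 units/mL
Stage 1: 8 mL/hr × 6.3 hr = 50.4 mL → 50.4 mL × 0.2262443 units/mL = 11.40271 units
Stage 2: 16 mL/hr × 8.9 hr = 142.4 mL → 142.4 mL × 0.2262443 units/mL = 32.21719 units
Stage 3: 36 mL/hr × 1.3 hr = 46.8 mL → 46.8 mL × 0.2262443 units/mL = 10.58824 units
Total = 11.40271 + 32.21719 + 10.58824 = 54.20814 units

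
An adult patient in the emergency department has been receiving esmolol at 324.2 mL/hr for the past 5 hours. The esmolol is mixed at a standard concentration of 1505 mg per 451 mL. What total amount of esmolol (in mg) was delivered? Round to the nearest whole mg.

5409 mg

Concentration = 1505 mg ÷ 451 mL = 3.337029 mg/mL = 3337.029 mcg/mL
Drug rate = 324.2 mL/hr × 3337.029 mcg/mL = 1081865 mcg/hr
Total = 1081865 mcg/hr × 5 hr = 5409324 mcg = 5409.324 mg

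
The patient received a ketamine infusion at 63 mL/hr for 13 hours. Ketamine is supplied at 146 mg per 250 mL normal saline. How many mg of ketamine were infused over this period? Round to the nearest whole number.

Concentration = 146 mg ÷ 250 mL = 0.584 mg/mL
Drug rate = 63 mL/hr × 0.584 mg/mL = 36.792 mg/hr
Total = 36.792 mg/hr × 13 hr = 478.296 mg

478 mg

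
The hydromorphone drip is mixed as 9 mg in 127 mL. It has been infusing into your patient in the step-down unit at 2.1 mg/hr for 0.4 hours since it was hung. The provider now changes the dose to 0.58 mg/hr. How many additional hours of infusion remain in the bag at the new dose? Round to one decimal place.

14.1 hours

Initial rate:
Concentration = 9 mg ÷ 127 mL = 0.07086614 mg/mL
Rate = 2.1 mg/hr ÷ 0.07086614 mg/mL = 29.63333 mL/hr
Volume infused so far = 29.63333 mL/hr × 0.4 hr = 11.85333 mL
Volume remaining = 127 − 11.85333 = 115.1467 mL
New rate:
Rate = 0.58 mg/hr ÷ 0.07086614 mg/mL = 8.184444 mL/hr
Time remaining = 115.1467 mL ÷ 8.184444 mL/hr = 14.06897 hr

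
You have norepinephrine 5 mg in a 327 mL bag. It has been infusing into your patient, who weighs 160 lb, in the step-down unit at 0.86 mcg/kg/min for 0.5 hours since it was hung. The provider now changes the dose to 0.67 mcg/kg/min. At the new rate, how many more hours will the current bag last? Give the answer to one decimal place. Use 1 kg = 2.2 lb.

1.1 hours

Initial rate:
Weight = 160 lb ÷ 2.2 lb/kg = 72.72727 kg
Dose = 0.86 mcg/kg/min × 72.72727 kg = 62.54545 mcg/min
62.54545 mcg/min × 60 min/hr = 3752.727 mcg/hr
Concentration = 5 mg ÷ 327 mL = 0.01529052 mg/mL = 15.29052 mcg/mL
Rate = 3752.727 mcg/hr ÷ 15.29052 mcg/mL = 245.4284 mL/hr
Volume infused so far = 245.4284 mL/hr × 0.5 hr = 122.7142 mL
Volume remaining = 327 − 122.7142 = 204.2858 mL
New rate:
Dose = 0.67 mcg/kg/min × 72.72727 kg = 48.72727 mcg/min
48.72727 mcg/min × 60 min/hr = 2923.636 mcg/hr
Rate = 2923.636 mcg/hr ÷ 15.29052 mcg/mL = 191.2058 mL/hr
Time remaining = 204.2858 mL ÷ 191.2058 mL/hr = 1.068408 hr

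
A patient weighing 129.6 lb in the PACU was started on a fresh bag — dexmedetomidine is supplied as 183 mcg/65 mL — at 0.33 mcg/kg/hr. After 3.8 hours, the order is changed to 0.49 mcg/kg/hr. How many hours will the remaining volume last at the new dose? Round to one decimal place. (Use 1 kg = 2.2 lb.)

3.8 hours

Initial rate:
Weight = 129.6 lb ÷ 2.2 lb/kg = 58.90909 kg
Dose = 0.33 mcg/kg/hr × 58.90909 kg = 19.44 mcg/hr
Concentration = 183 mcg ÷ 65 mL = 2.815385 mcg/mL
Rate = 19.44 mcg/hr ÷ 2.815385 mcg/mL = 6.904918 mL/hr
Volume infused so far = 6.904918 mL/hr × 3.8 hr = 26.23869 mL
Volume remaining = 65 − 26.23869 = 38.76131 mL
New rate:
Dose = 0.49 mcg/kg/hr × 58.90909 kg = 28.86545 mcg/hr
Rate = 28.86545 mcg/hr ÷ 2.815385 mcg/mL = 10.25276 mL/hr
Time remaining = 38.76131 mL ÷ 10.25276 mL/hr = 3.780574 hr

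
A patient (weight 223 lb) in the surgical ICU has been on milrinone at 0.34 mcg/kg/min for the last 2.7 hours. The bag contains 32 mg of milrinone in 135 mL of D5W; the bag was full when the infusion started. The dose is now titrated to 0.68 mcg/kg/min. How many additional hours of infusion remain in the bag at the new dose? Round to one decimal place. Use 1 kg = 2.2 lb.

Initial rate:
Weight = 223 lb ÷ 2.2 lb/kg = 101.3636 kg
Dose = 0.34 mcg/kg/min × 101.3636 kg = 34.46364 mcg/min
34.46364 mcg/min × 60 min/hr = 2067.818 mcg/hr
Concentration = 32 mg ÷ 135 mL = 0.237037 mg/mL = 237.037 mcg/mL
Rate = 2067.818 mcg/hr ÷ 237.037 mcg/mL = 8.723608 mL/hr
Volume infused so far = 8.723608 mL/hr × 2.7 hr = 23.55374 mL
Volume remaining = 135 − 23.55374 = 111.4463 mL
New rate:
Dose = 0.68 mcg/kg/min × 101.3636 kg = 68.92727 mcg/min
68.92727 mcg/min × 60 min/hr = 4135.636 mcg/hr
Rate = 4135.636 mcg/hr ÷ 237.037 mcg/mL = 17.44722 mL/hr
Time remaining = 111.4463 mL ÷ 17.44722 mL/hr = 6.387624 hr

6.4 hours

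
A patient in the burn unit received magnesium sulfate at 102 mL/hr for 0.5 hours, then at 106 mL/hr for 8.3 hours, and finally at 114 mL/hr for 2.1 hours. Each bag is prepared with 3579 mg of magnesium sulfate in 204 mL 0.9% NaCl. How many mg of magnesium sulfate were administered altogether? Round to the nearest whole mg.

20530 mg

Concentration = 3579 mg ÷ 204 mL = 17.54412 mg/mL
Stage 1: 102 mL/hr × 0.5 hr = 51 mL → 51 mL × 17.54412 mg/mL = 894.75 mg
Stage 2: 106 mL/hr × 8.3 hr = 879.8 mL → 879.8 mL × 17.54412 mg/mL = 15435.31 mg
Stage 3: 114 mL/hr × 2.1 hr = 239.4 mL → 239.4 mL × 17.54412 mg/mL = 4200.062 mg
Total = 894.75 + 15435.31 + 4200.062 = 20530.13 mg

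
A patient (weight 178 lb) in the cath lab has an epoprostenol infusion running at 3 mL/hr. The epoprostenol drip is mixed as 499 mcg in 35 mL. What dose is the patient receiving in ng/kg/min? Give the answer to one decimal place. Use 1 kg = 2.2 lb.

8.8 ng/kg/min

Weight = 178 lb ÷ 2.2 lb/kg = 80.90909 kg
Concentration = 499 mcg ÷ 35 mL = 14.25714 mcg/mL = 14257.14 ng/mL
Drug rate = 3 mL/hr × 14257.14 ng/mL = 42771.43 ng/hr
42771.43 ng/hr ÷ 60 min/hr = 712.8571 ng/min
712.8571 ng/min ÷ 80.90909 kg = 8.810594 ng/kg/min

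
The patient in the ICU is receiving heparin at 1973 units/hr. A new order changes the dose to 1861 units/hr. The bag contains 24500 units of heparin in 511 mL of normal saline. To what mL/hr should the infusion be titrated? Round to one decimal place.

38.8 mL/hr

Concentration = 24500 units ÷ 511 mL = 47.94521 units/mL
Rate = 1861 units/hr ÷ 47.94521 units/mL = 38.81514 mL/hr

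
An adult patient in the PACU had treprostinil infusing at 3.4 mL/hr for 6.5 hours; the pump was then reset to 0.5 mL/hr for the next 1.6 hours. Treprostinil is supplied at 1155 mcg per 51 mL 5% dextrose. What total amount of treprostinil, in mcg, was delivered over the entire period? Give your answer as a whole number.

519 mcg

Concentration = 1155 mcg ÷ 51 mL = 22.64706 mcg/mL
Stage 1: 3.4 mL/hr × 6.5 hr = 22.1 mL → 22.1 mL × 22.64706 mcg/mL = 500.5 mcg
Stage 2: 0.5 mL/hr × 1.6 hr = 0.8 mL → 0.8 mL × 22.64706 mcg/mL = 18.11765 mcg
Total = 500.5 + 18.11765 = 518.6176 mcg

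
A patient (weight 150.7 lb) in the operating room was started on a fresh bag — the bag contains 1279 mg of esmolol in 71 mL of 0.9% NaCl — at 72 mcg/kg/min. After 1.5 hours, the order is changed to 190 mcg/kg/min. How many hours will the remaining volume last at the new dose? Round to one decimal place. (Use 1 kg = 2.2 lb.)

1.1 hours

Initial rate:
Weight = 150.7 lb ÷ 2.2 lb/kg = 68.5 kg
Dose = 72 mcg/kg/min × 68.5 kg = 4932 mcg/min
4932 mcg/min × 60 min/hr = 295920 mcg/hr
Concentration = 1279 mg ÷ 71 mL = 18.01408 mg/mL = 18014.08 mcg/mL
Rate = 295920 mcg/hr ÷ 18014.08 mcg/mL = 16.42715 mL/hr
Volume infused so far = 16.42715 mL/hr × 1.5 hr = 24.64072 mL
Volume remaining = 71 − 24.64072 = 46.35928 mL
New rate:
Dose = 190 mcg/kg/min × 68.5 kg = 13015 mcg/min
13015 mcg/min × 60 min/hr = 780900 mcg/hr
Rate = 780900 mcg/hr ÷ 18014.08 mcg/mL = 43.34941 mL/hr
Time remaining = 46.35928 mL ÷ 43.34941 mL/hr = 1.069433 hr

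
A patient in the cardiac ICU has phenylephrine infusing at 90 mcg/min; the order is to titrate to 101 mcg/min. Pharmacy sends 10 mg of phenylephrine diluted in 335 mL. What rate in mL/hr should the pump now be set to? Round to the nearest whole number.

101 mcg/min × 60 min/hr = 6060 mcg/hr
Concentration = 10 mg ÷ 335 mL = 0.02985075 mg/mL = 29.85075 mcg/mL
Rate = 6060 mcg/hr ÷ 29.85075 mcg/mL = 203.01 mL/hr

203 mL/hr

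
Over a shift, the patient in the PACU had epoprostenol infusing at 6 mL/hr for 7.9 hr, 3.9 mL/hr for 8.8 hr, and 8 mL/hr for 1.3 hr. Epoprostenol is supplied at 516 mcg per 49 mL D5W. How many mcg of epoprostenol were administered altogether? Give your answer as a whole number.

Concentration = 516 mcg ÷ 49 mL = 10.53061 mcg/mL
Stage 1: 6 mL/hr × 7.9 hr = 47.4 mL → 47.4 mL × 10.53061 mcg/mL = 499.151 mcg
Stage 2: 3.9 mL/hr × 8.8 hr = 34.32 mL → 34.32 mL × 10.53061 mcg/mL = 361.4106 mcg
Stage 3: 8 mL/hr × 1.3 hr = 10.4 mL → 10.4 mL × 10.53061 mcg/mL = 109.5184 mcg
Total = 499.151 + 361.4106 + 109.5184 = 970.08 mcg

970 mcg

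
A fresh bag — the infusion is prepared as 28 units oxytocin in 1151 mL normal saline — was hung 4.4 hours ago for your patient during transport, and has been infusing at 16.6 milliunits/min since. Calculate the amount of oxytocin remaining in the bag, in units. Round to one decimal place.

23.6 units

16.6 milliunits/min × 60 min/hr = 996 milliunits/hr
Concentration = 28 units ÷ 1151 mL = 0.02432667 units/mL = 24.32667 milliunits/mL
Rate = 996 milliunits/hr ÷ 24.32667 milliunits/mL = 40.94271 mL/hr
Volume infused = 40.94271 mL/hr × 4.4 hr = 180.1479 mL
Volume remaining = 1151 − 180.1479 = 970.8521 mL
Drug remaining = 970.8521 mL × 24.32667 milliunits/mL = 23617.6 milliunits = 23.6176 units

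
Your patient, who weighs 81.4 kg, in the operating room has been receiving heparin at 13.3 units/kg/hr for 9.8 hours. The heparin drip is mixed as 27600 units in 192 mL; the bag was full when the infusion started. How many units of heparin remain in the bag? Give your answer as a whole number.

Dose = 13.3 units/kg/hr × 81.4 kg = 1082.62 units/hr
Concentration = 27600 units ÷ 192 mL = 143.75 units/mL
Rate = 1082.62 units/hr ÷ 143.75 units/mL = 7.53127 mL/hr
Volume infused = 7.53127 mL/hr × 9.8 hr = 73.80644 mL
Volume remaining = 192 − 73.80644 = 118.1936 mL
Drug remaining = 118.1936 mL × 143.75 units/mL = 16990.32 units

16990 units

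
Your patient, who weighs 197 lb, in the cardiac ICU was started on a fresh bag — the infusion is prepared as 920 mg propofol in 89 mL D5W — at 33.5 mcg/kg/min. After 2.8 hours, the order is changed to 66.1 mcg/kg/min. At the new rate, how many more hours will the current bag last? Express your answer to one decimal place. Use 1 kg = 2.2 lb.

Initial rate:
Weight = 197 lb ÷ 2.2 lb/kg = 89.54545 kg
Dose = 33.5 mcg/kg/min × 89.54545 kg = 2999.773 mcg/min
2999.773 mcg/min × 60 min/hr = 179986.4 mcg/hr
Concentration = 920 mg ÷ 89 mL = 10.33708 mg/mL = 10337.08 mcg/mL
Rate = 179986.4 mcg/hr ÷ 10337.08 mcg/mL = 17.41172 mL/hr
Volume infused so far = 17.41172 mL/hr × 2.8 hr = 48.75283 mL
Volume remaining = 89 − 48.75283 = 40.24717 mL
New rate:
Dose = 66.1 mcg/kg/min × 89.54545 kg = 5918.955 mcg/min
5918.955 mcg/min × 60 min/hr = 355137.3 mcg/hr
Rate = 355137.3 mcg/hr ÷ 10337.08 mcg/mL = 34.35567 mL/hr
Time remaining = 40.24717 mL ÷ 34.35567 mL/hr = 1.171486 hr

1.2 hours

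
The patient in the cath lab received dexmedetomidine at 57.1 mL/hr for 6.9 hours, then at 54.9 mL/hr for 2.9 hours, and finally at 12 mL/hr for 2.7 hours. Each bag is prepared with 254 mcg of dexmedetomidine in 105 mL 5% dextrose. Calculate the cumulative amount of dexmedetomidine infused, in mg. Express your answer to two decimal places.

Concentration = 254 mcg ÷ 105 mL = 2.419048 mcg/mL
Stage 1: 57.1 mL/hr × 6.9 hr = 393.99 mL → 393.99 mL × 2.419048 mcg/mL = 953.0806 mcg
Stage 2: 54.9 mL/hr × 2.9 hr = 159.21 mL → 159.21 mL × 2.419048 mcg/mL = 385.1366 mcg
Stage 3: 12 mL/hr × 2.7 hr = 32.4 mL → 32.4 mL × 2.419048 mcg/mL = 78.37714 mcg
Total = 953.0806 + 385.1366 + 78.37714 = 1416.594 mcg = 1.416594 mg

1.42 mg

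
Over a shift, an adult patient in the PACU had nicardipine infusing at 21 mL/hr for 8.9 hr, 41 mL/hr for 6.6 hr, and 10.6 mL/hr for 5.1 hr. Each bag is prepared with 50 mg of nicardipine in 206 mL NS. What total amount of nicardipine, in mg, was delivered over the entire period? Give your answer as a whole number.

124 mg

Concentration = 50 mg ÷ 206 mL = 0.2427184 mg/mL
Stage 1: 21 mL/hr × 8.9 hr = 186.9 mL → 186.9 mL × 0.2427184 mg/mL = 45.36408 mg
Stage 2: 41 mL/hr × 6.6 hr = 270.6 mL → 270.6 mL × 0.2427184 mg/mL = 65.67961 mg
Stage 3: 10.6 mL/hr × 5.1 hr = 54.06 mL → 54.06 mL × 0.2427184 mg/mL = 13.12136 mg
Total = 45.36408 + 65.67961 + 13.12136 = 124.165 mg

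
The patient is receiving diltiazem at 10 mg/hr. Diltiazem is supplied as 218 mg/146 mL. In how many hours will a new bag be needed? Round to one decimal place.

21.8 hours

Concentration = 218 mg ÷ 146 mL = 1.493151 mg/mL
Rate = 10 mg/hr ÷ 1.493151 mg/mL = 6.697248 mL/hr
Duration = 146 mL ÷ 6.697248 mL/hr = 21.8 hr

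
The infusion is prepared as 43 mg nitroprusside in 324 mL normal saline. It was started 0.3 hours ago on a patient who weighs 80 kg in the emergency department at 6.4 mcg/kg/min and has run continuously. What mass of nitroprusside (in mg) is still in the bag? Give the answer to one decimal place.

Dose = 6.4 mcg/kg/min × 80 kg = 512 mcg/min
512 mcg/min × 60 min/hr = 30720 mcg/hr
Concentration = 43 mg ÷ 324 mL = 0.132716 mg/mL = 132.716 mcg/mL
Rate = 30720 mcg/hr ÷ 132.716 mcg/mL = 231.4716 mL/hr
Volume infused = 231.4716 mL/hr × 0.3 hr = 69.44149 mL
Volume remaining = 324 − 69.44149 = 254.5585 mL
Drug remaining = 254.5585 mL × 132.716 mcg/mL = 33784 mcg = 33.784 mg

33.8 mg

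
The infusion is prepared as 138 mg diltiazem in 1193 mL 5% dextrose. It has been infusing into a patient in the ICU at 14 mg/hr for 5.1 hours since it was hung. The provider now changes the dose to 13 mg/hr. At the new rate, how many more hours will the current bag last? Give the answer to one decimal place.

5.1 hours

Initial rate:
Concentration = 138 mg ÷ 1193 mL = 0.1156748 mg/mL
Rate = 14 mg/hr ÷ 0.1156748 mg/mL = 121.029 mL/hr
Volume infused so far = 121.029 mL/hr × 5.1 hr = 617.2478 mL
Volume remaining = 1193 − 617.2478 = 575.7522 mL
New rate:
Rate = 13 mg/hr ÷ 0.1156748 mg/mL = 112.3841 mL/hr
Time remaining = 575.7522 mL ÷ 112.3841 mL/hr = 5.123077 hr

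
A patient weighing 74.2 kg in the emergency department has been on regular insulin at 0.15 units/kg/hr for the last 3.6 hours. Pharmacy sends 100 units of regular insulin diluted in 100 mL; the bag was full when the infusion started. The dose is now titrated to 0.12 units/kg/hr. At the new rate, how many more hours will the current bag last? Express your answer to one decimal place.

Initial rate:
Dose = 0.15 units/kg/hr × 74.2 kg = 11.13 units/hr
Concentration = 100 units ÷ 100 mL = 1 units/mL
Rate = 11.13 units/hr ÷ 1 units/mL = 11.13 mL/hr
Volume infused so far = 11.13 mL/hr × 3.6 hr = 40.068 mL
Volume remaining = 100 − 40.068 = 59.932 mL
New rate:
Dose = 0.12 units/kg/hr × 74.2 kg = 8.904 units/hr
Rate = 8.904 units/hr ÷ 1 units/mL = 8.904 mL/hr
Time remaining = 59.932 mL ÷ 8.904 mL/hr = 6.730907 hr

6.7 hours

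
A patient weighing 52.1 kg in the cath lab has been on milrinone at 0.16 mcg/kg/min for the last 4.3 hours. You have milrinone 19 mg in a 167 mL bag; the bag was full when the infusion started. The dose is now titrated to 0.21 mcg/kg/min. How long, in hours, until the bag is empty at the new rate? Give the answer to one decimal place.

25.7 hours

Initial rate:
Dose = 0.16 mcg/kg/min × 52.1 kg = 8.336 mcg/min
8.336 mcg/min × 60 min/hr = 500.16 mcg/hr
Concentration = 19 mg ÷ 167 mL = 0.1137725 mg/mL = 113.7725 mcg/mL
Rate = 500.16 mcg/hr ÷ 113.7725 mcg/mL = 4.396143 mL/hr
Volume infused so far = 4.396143 mL/hr × 4.3 hr = 18.90342 mL
Volume remaining = 167 − 18.90342 = 148.0966 mL
New rate:
Dose = 0.21 mcg/kg/min × 52.1 kg = 10.941 mcg/min
10.941 mcg/min × 60 min/hr = 656.46 mcg/hr
Rate = 656.46 mcg/hr ÷ 113.7725 mcg/mL = 5.769938 mL/hr
Time remaining = 148.0966 mL ÷ 5.769938 mL/hr = 25.66693 hr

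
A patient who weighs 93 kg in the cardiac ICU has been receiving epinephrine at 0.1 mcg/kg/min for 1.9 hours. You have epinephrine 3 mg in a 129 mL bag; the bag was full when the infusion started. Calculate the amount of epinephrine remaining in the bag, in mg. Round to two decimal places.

Dose = 0.1 mcg/kg/min × 93 kg = 9.3 mcg/min
9.3 mcg/min × 60 min/hr = 558 mcg/hr
Concentration = 3 mg ÷ 129 mL = 0.02325581 mg/mL = 23.25581 mcg/mL
Rate = 558 mcg/hr ÷ 23.25581 mcg/mL = 23.994 mL/hr
Volume infused = 23.994 mL/hr × 1.9 hr = 45.5886 mL
Volume remaining = 129 − 45.5886 = 83.4114 mL
Drug remaining = 83.4114 mL × 23.25581 mcg/mL = 1939.8 mcg = 1.9398 mg

1.94 mg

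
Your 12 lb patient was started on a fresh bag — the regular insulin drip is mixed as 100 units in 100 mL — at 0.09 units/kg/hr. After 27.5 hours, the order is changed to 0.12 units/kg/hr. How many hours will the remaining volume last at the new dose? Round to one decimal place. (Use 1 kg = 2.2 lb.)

132.2 hours

Initial rate:
Weight = 12 lb ÷ 2.2 lb/kg = 5.454545 kg
Dose = 0.09 units/kg/hr × 5.454545 kg = 0.4909091 units/hr
Concentration = 100 units ÷ 100 mL = 1 units/mL
Rate = 0.4909091 units/hr ÷ 1 units/mL = 0.4909091 mL/hr
Volume infused so far = 0.4909091 mL/hr × 27.5 hr = 13.5 mL
Volume remaining = 100 − 13.5 = 86.5 mL
New rate:
Dose = 0.12 units/kg/hr × 5.454545 kg = 0.6545455 units/hr
Rate = 0.6545455 units/hr ÷ 1 units/mL = 0.6545455 mL/hr
Time remaining = 86.5 mL ÷ 0.6545455 mL/hr = 132.1528 hr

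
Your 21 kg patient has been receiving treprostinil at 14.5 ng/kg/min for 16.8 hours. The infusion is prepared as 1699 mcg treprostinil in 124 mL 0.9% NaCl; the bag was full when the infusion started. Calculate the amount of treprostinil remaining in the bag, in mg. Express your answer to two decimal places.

Dose = 14.5 ng/kg/min × 21 kg = 304.5 ng/min
304.5 ng/min × 60 min/hr = 18270 ng/hr
Concentration = 1699 mcg ÷ 124 mL = 13.70161 mcg/mL = 13701.61 ng/mL
Rate = 18270 ng/hr ÷ 13701.61 ng/mL = 1.33342 mL/hr
Volume infused = 1.33342 mL/hr × 16.8 hr = 22.40145 mL
Volume remaining = 124 − 22.40145 = 101.5985 mL
Drug remaining = 101.5985 mL × 13701.61 ng/mL = 1392064 ng = 1.392064 mg

1.39 mg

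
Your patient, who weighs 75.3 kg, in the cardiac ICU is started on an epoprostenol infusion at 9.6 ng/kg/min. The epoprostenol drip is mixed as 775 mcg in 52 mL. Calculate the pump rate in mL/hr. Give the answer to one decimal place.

Dose = 9.6 ng/kg/min × 75.3 kg = 722.88 ng/min
722.88 ng/min × 60 min/hr = 43372.8 ng/hr
Concentration = 775 mcg ÷ 52 mL = 14.90385 mcg/mL = 14903.85 ng/mL
Rate = 43372.8 ng/hr ÷ 14903.85 ng/mL = 2.910175 mL/hr

2.9 mL/hr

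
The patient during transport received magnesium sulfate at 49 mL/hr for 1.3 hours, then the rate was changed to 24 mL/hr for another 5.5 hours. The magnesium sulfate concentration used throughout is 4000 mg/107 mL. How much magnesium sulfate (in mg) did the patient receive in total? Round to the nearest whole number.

Concentration = 4000 mg ÷ 107 mL = 37.38318 mg/mL
Stage 1: 49 mL/hr × 1.3 hr = 63.7 mL → 63.7 mL × 37.38318 mg/mL = 2381.308 mg
Stage 2: 24 mL/hr × 5.5 hr = 132 mL → 132 mL × 37.38318 mg/mL = 4934.579 mg
Total = 2381.308 + 4934.579 = 7315.888 mg

7316 mg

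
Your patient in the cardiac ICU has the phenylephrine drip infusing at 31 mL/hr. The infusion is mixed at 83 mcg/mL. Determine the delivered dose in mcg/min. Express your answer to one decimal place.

Drug rate = 31 mL/hr × 83 mcg/mL = 2573 mcg/hr
2573 mcg/hr ÷ 60 min/hr = 42.88333 mcg/min

42.9 mcg/min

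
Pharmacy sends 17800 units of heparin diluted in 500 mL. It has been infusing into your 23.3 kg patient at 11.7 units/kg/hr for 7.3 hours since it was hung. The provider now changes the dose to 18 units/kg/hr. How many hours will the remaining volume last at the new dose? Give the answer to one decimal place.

Initial rate:
Dose = 11.7 units/kg/hr × 23.3 kg = 272.61 units/hr
Concentration = 17800 units ÷ 500 mL = 35.6 units/mL
Rate = 272.61 units/hr ÷ 35.6 units/mL = 7.657584 mL/hr
Volume infused so far = 7.657584 mL/hr × 7.3 hr = 55.90037 mL
Volume remaining = 500 − 55.90037 = 444.0996 mL
New rate:
Dose = 18 units/kg/hr × 23.3 kg = 419.4 units/hr
Rate = 419.4 units/hr ÷ 35.6 units/mL = 11.7809 mL/hr
Time remaining = 444.0996 mL ÷ 11.7809 mL/hr = 37.69658 hr

37.7 hours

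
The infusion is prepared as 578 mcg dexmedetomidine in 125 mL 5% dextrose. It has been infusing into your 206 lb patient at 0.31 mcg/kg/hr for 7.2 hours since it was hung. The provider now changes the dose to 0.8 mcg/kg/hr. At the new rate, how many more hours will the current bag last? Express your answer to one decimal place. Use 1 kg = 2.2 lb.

4.9 hours

Initial rate:
Weight = 206 lb ÷ 2.2 lb/kg = 93.63636 kg
Dose = 0.31 mcg/kg/hr × 93.63636 kg = 29.02727 mcg/hr
Concentration = 578 mcg ÷ 125 mL = 4.624 mcg/mL
Rate = 29.02727 mcg/hr ÷ 4.624 mcg/mL = 6.277524 mL/hr
Volume infused so far = 6.277524 mL/hr × 7.2 hr = 45.19818 mL
Volume remaining = 125 − 45.19818 = 79.80182 mL
New rate:
Dose = 0.8 mcg/kg/hr × 93.63636 kg = 74.90909 mcg/hr
Rate = 74.90909 mcg/hr ÷ 4.624 mcg/mL = 16.20006 mL/hr
Time remaining = 79.80182 mL ÷ 16.20006 mL/hr = 4.926019 hr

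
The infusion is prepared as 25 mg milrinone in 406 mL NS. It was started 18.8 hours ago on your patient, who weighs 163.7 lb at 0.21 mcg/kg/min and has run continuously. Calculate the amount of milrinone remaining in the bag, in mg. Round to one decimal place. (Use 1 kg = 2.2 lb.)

Weight = 163.7 lb ÷ 2.2 lb/kg = 74.40909 kg
Dose = 0.21 mcg/kg/min × 74.40909 kg = 15.62591 mcg/min
15.62591 mcg/min × 60 min/hr = 937.5545 mcg/hr
Concentration = 25 mg ÷ 406 mL = 0.06157635 mg/mL = 61.57635 mcg/mL
Rate = 937.5545 mcg/hr ÷ 61.57635 mcg/mL = 15.22589 mL/hr
Volume infused = 15.22589 mL/hr × 18.8 hr = 286.2467 mL
Volume remaining = 406 − 286.2467 = 119.7533 mL
Drug remaining = 119.7533 mL × 61.57635 mcg/mL = 7373.975 mcg = 7.373975 mg

7.4 mg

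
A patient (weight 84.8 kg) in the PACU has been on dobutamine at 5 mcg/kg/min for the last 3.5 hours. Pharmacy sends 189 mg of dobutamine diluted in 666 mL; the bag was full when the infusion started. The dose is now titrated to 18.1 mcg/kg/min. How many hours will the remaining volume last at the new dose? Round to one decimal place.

Initial rate:
Dose = 5 mcg/kg/min × 84.8 kg = 424 mcg/min
424 mcg/min × 60 min/hr = 25440 mcg/hr
Concentration = 189 mg ÷ 666 mL = 0.2837838 mg/mL = 283.7838 mcg/mL
Rate = 25440 mcg/hr ÷ 283.7838 mcg/mL = 89.64571 mL/hr
Volume infused so far = 89.64571 mL/hr × 3.5 hr = 313.76 mL
Volume remaining = 666 − 313.76 = 352.24 mL
New rate:
Dose = 18.1 mcg/kg/min × 84.8 kg = 1534.88 mcg/min
1534.88 mcg/min × 60 min/hr = 92092.8 mcg/hr
Rate = 92092.8 mcg/hr ÷ 283.7838 mcg/mL = 324.5175 mL/hr
Time remaining = 352.24 mL ÷ 324.5175 mL/hr = 1.085427 hr

1.1 hours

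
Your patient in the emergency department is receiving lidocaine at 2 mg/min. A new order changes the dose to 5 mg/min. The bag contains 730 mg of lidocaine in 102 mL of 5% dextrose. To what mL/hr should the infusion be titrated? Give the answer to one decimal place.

41.9 mL/hr

5 mg/min × 60 min/hr = 300 mg/hr
Concentration = 730 mg ÷ 102 mL = 7.156863 mg/mL
Rate = 300 mg/hr ÷ 7.156863 mg/mL = 41.91781 mL/hr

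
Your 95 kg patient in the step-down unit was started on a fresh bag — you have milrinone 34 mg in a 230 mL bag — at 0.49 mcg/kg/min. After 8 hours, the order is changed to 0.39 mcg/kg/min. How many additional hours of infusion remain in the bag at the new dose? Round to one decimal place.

Initial rate:
Dose = 0.49 mcg/kg/min × 95 kg = 46.55 mcg/min
46.55 mcg/min × 60 min/hr = 2793 mcg/hr
Concentration = 34 mg ÷ 230 mL = 0.1478261 mg/mL = 147.8261 mcg/mL
Rate = 2793 mcg/hr ÷ 147.8261 mcg/mL = 18.89382 mL/hr
Volume infused so far = 18.89382 mL/hr × 8 hr = 151.1506 mL
Volume remaining = 230 − 151.1506 = 78.84941 mL
New rate:
Dose = 0.39 mcg/kg/min × 95 kg = 37.05 mcg/min
37.05 mcg/min × 60 min/hr = 2223 mcg/hr
Rate = 2223 mcg/hr ÷ 147.8261 mcg/mL = 15.03794 mL/hr
Time remaining = 78.84941 mL ÷ 15.03794 mL/hr = 5.243365 hr

5.2 hours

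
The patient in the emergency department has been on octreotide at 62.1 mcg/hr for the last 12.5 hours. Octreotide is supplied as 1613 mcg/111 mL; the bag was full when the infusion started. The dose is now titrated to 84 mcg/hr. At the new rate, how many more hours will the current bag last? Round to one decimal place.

10.0 hours

Initial rate:
Concentration = 1613 mcg ÷ 111 mL = 14.53153 mcg/mL
Rate = 62.1 mcg/hr ÷ 14.53153 mcg/mL = 4.273466 mL/hr
Volume infused so far = 4.273466 mL/hr × 12.5 hr = 53.41832 mL
Volume remaining = 111 − 53.41832 = 57.58168 mL
New rate:
Rate = 84 mcg/hr ÷ 14.53153 mcg/mL = 5.780533 mL/hr
Time remaining = 57.58168 mL ÷ 5.780533 mL/hr = 9.96131 hr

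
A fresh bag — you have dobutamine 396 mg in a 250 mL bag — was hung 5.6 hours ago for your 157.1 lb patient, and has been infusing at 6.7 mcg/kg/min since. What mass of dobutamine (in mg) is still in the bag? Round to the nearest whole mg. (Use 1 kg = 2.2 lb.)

235 mg

Weight = 157.1 lb ÷ 2.2 lb/kg = 71.40909 kg
Dose = 6.7 mcg/kg/min × 71.40909 kg = 478.4409 mcg/min
478.4409 mcg/min × 60 min/hr = 28706.45 mcg/hr
Concentration = 396 mg ÷ 250 mL = 1.584 mg/mL = 1584 mcg/mL
Rate = 28706.45 mcg/hr ÷ 1584 mcg/mL = 18.12276 mL/hr
Volume infused = 18.12276 mL/hr × 5.6 hr = 101.4875 mL
Volume remaining = 250 − 101.4875 = 148.5125 mL
Drug remaining = 148.5125 mL × 1584 mcg/mL = 235243.9 mcg = 235.2439 mg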